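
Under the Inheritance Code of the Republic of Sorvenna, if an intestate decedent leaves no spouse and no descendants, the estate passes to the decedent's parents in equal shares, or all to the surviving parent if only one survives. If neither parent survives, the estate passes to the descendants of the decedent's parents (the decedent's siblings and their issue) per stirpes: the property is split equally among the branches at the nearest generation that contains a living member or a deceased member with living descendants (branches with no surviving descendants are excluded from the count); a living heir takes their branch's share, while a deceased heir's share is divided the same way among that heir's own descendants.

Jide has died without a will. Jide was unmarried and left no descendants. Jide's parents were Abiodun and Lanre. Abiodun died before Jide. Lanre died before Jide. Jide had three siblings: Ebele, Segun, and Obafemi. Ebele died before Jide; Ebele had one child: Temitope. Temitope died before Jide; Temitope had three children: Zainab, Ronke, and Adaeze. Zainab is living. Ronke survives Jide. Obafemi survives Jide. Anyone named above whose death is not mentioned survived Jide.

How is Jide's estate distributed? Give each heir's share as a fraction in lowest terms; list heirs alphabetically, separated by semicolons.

Neither parent survives and there are no descendants, so the estate passes to Jide's siblings and their issue per stirpes.
The estate is divided into 3 equal shares of 1/3 among Ebele, Segun, Obafemi.
Ebele predeceased; the 1/3 allotted to Ebele's branch passes to Ebele's issue by representation.
Temitope's line is the sole branch at this level, so the full 1/3 passes to Temitope's issue by representation.
The 1/3 is divided into 3 equal shares of 1/9 among Zainab, Ronke, Adaeze.
Zainab is living and takes 1/9.
Ronke is living and takes 1/9.
Adaeze is living and takes 1/9.
Segun is living and takes 1/3.
Obafemi is living and takes 1/3.

Adaeze 1/9; Obafemi 1/3; Ronke 1/9; Segun 1/3; Zainab 1/9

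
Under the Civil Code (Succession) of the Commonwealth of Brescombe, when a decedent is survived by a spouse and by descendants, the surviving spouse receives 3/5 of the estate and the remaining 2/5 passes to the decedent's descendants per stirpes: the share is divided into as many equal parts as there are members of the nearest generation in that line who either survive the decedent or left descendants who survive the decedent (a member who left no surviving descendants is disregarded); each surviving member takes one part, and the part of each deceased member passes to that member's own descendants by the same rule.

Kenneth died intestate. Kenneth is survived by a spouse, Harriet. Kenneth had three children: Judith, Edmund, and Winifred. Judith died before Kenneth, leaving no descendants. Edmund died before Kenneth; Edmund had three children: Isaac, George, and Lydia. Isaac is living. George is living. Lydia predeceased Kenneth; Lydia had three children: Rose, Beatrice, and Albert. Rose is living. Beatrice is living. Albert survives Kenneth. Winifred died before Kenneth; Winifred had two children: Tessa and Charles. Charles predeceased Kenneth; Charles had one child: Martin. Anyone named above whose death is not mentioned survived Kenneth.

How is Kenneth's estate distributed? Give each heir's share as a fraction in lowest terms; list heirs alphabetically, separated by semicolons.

Albert 1/45; Beatrice 1/45; George 1/15; Harriet 3/5; Isaac 1/15; Martin 1/10; Rose 1/45; Tessa 1/10

Harriet, as surviving spouse, takes 3/5.
The remaining 2/5 passes to Kenneth's descendants per stirpes.
Judith left no surviving issue, so that branch lapses and is disregarded.
The 2/5 is divided into 2 equal shares of 1/5 among Edmund, Winifred.
Edmund predeceased; the 1/5 allotted to Edmund's branch passes to Edmund's issue by representation.
The 1/5 is divided into 3 equal shares of 1/15 among Isaac, George, Lydia.
Isaac is living and takes 1/15.
George is living and takes 1/15.
Lydia predeceased; the 1/15 allotted to Lydia's branch passes to Lydia's issue by representation.
The 1/15 is divided into 3 equal shares of 1/45 among Rose, Beatrice, Albert.
Rose is living and takes 1/45.
Beatrice is living and takes 1/45.
Albert is living and takes 1/45.
Winifred predeceased; the 1/5 allotted to Winifred's branch passes to Winifred's issue by representation.
The 1/5 is divided into 2 equal shares of 1/10 among Tessa, Charles.
Tessa is living and takes 1/10.
Charles predeceased; the 1/10 allotted to Charles's branch passes to Charles's issue by representation.
Martin is the sole taker at this level and receives the full 1/10.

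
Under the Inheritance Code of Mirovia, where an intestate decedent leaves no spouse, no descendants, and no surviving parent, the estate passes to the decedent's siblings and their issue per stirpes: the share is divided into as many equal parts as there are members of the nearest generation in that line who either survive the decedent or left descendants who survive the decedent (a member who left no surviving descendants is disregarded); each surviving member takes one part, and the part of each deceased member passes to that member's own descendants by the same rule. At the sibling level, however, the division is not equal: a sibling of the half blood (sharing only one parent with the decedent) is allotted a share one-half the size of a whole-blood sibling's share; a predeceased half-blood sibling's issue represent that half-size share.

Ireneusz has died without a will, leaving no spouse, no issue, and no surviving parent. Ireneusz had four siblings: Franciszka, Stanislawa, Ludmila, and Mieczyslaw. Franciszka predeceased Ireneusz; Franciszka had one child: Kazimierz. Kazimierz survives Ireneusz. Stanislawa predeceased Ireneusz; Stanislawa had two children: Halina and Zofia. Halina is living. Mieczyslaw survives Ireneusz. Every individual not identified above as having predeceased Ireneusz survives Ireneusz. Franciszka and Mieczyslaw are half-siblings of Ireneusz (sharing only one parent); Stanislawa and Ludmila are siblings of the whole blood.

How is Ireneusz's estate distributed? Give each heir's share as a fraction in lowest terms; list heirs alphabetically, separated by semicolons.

No spouse, descendants, or parent survives, so the estate passes to Ireneusz's siblings per stirpes.
Half-blood siblings count for one-half the weight of whole-blood siblings at the initial division.
Dividing 1 in proportion to weights (total weight 3): Franciszka (weight 1/2) → 1/6; Stanislawa (weight 1) → 1/3; Ludmila (weight 1) → 1/3; Mieczyslaw (weight 1/2) → 1/6.
Franciszka predeceased; the 1/6 allotted to Franciszka's branch passes to Franciszka's issue by representation.
Kazimierz is the sole taker at this level and receives the full 1/6.
Stanislawa predeceased; the 1/3 allotted to Stanislawa's branch passes to Stanislawa's issue by representation.
The 1/3 is divided into 2 equal shares of 1/6 among Halina, Zofia.
Halina is living and takes 1/6.
Zofia is living and takes 1/6.
Ludmila is living and takes 1/3.
Mieczyslaw is living and takes 1/6.

Halina 1/6; Kazimierz 1/6; Ludmila 1/3; Mieczyslaw 1/6; Zofia 1/6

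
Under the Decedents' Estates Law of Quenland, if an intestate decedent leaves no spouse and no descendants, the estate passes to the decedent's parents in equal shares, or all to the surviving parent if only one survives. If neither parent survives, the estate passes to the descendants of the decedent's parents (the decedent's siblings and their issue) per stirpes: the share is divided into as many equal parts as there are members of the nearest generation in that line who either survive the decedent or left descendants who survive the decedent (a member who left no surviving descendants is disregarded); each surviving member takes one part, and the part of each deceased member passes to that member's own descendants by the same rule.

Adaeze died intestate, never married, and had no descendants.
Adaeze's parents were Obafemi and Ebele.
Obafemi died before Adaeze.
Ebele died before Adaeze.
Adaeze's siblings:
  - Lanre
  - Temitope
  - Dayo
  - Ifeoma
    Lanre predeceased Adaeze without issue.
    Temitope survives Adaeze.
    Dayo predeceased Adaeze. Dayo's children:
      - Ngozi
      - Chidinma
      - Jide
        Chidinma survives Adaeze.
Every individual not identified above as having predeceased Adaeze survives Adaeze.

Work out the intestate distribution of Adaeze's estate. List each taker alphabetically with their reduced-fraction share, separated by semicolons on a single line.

Neither parent survives and there are no descendants, so the estate passes to Adaeze's siblings and their issue per stirpes.
Lanre left no surviving issue, so that branch lapses and is disregarded.
The estate is divided into 3 equal shares of 1/3 among Temitope, Dayo, Ifeoma.
Temitope is living and takes 1/3.
Dayo predeceased; the 1/3 allotted to Dayo's branch passes to Dayo's issue by representation.
The 1/3 is divided into 3 equal shares of 1/9 among Ngozi, Chidinma, Jide.
Ngozi is living and takes 1/9.
Chidinma is living and takes 1/9.
Jide is living and takes 1/9.
Ifeoma is living and takes 1/3.

Chidinma 1/9; Ifeoma 1/3; Jide 1/9; Ngozi 1/9; Temitope 1/3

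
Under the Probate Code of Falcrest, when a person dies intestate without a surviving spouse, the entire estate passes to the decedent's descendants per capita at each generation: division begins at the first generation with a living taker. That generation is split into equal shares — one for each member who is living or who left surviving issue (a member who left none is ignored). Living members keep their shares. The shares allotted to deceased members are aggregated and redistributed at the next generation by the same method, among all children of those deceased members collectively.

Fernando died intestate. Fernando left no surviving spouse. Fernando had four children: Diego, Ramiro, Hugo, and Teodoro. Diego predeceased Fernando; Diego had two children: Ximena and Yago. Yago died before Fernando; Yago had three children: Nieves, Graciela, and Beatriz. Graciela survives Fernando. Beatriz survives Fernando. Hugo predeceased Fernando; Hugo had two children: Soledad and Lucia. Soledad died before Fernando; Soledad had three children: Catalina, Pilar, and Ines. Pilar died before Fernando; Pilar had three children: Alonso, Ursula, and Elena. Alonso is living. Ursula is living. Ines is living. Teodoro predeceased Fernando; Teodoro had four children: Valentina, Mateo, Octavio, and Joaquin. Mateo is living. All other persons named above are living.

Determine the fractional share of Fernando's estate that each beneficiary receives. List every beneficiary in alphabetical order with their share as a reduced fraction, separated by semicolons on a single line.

Alonso 1/96; Beatriz 1/32; Catalina 1/32; Elena 1/96; Graciela 1/32; Ines 1/32; Joaquin 3/32; Lucia 3/32; Mateo 3/32; Nieves 1/32; Octavio 3/32; Ramiro 1/4; Ursula 1/96; Valentina 3/32; Ximena 3/32

There is no surviving spouse, so the entire estate passes to Fernando's descendants per capita at each generation.
At generation 1 (Diego, Ramiro, Hugo, Teodoro) there are 4 shares of (1)/4 = 1/4 each.
Living: Ramiro — each takes 1/4.
Deceased: Diego, Hugo, and Teodoro. Their combined 3/4 is pooled and carried to generation 2.
At generation 2 (Ximena, Yago, Soledad, Lucia, Valentina, Mateo, Octavio, Joaquin) there are 8 shares of (3/4)/8 = 3/32 each.
Living: Ximena, Lucia, Valentina, Mateo, Octavio, and Joaquin — each takes 3/32.
Deceased: Yago and Soledad. Their combined 3/16 is pooled and carried to generation 3.
At generation 3 (Nieves, Graciela, Beatriz, Catalina, Pilar, Ines) there are 6 shares of (3/16)/6 = 1/32 each.
Living: Nieves, Graciela, Beatriz, Catalina, and Ines — each takes 1/32.
Deceased: Pilar. That 1/32 share is carried to generation 4.
At generation 4 (Alonso, Ursula, Elena) there are 3 shares of (1/32)/3 = 1/96 each.
Living: Alonso, Ursula, and Elena — each takes 1/96.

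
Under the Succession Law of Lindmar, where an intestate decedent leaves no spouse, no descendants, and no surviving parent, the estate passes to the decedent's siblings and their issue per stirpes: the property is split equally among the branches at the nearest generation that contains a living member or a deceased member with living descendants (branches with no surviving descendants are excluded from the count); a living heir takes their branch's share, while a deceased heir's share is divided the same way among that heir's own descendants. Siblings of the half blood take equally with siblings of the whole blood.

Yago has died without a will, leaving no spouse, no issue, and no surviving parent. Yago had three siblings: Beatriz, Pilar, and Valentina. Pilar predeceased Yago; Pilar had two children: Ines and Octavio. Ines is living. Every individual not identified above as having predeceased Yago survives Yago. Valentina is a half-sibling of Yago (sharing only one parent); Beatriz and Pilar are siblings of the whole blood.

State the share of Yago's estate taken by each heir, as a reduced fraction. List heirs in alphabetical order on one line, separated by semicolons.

No spouse, descendants, or parent survives, so the estate passes to Yago's siblings per stirpes.
Half-blood and whole-blood siblings take equally under the stated rule.
The estate is divided into 3 equal shares of 1/3 among Beatriz, Pilar, Valentina.
Beatriz is living and takes 1/3.
Pilar predeceased; the 1/3 allotted to Pilar's branch passes to Pilar's issue by representation.
The 1/3 is divided into 2 equal shares of 1/6 among Ines, Octavio.
Ines is living and takes 1/6.
Octavio is living and takes 1/6.
Valentina is living and takes 1/3.

Beatriz 1/3; Ines 1/6; Octavio 1/6; Valentina 1/3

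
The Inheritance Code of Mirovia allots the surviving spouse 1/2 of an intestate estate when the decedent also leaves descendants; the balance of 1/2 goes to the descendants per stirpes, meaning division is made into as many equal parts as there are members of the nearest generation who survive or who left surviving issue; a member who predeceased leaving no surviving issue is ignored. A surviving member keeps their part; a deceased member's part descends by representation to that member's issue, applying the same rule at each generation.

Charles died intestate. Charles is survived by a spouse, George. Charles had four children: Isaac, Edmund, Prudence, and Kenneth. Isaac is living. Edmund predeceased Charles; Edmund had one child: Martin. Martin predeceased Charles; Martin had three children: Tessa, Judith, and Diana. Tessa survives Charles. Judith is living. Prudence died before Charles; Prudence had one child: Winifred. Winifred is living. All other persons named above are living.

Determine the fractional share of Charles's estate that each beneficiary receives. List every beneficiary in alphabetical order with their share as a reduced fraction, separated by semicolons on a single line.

George, as surviving spouse, takes 1/2.
The remaining 1/2 passes to Charles's descendants per stirpes.
The 1/2 is divided into 4 equal shares of 1/8 among Isaac, Edmund, Prudence, Kenneth.
Isaac is living and takes 1/8.
Edmund predeceased; the 1/8 allotted to Edmund's branch passes to Edmund's issue by representation.
Martin's line is the sole branch at this level, so the full 1/8 passes to Martin's issue by representation.
The 1/8 is divided into 3 equal shares of 1/24 among Tessa, Judith, Diana.
Tessa is living and takes 1/24.
Judith is living and takes 1/24.
Diana is living and takes 1/24.
Prudence predeceased; the 1/8 allotted to Prudence's branch passes to Prudence's issue by representation.
Winifred is the sole taker at this level and receives the full 1/8.
Kenneth is living and takes 1/8.

Diana 1/24; George 1/2; Isaac 1/8; Judith 1/24; Kenneth 1/8; Tessa 1/24; Winifred 1/8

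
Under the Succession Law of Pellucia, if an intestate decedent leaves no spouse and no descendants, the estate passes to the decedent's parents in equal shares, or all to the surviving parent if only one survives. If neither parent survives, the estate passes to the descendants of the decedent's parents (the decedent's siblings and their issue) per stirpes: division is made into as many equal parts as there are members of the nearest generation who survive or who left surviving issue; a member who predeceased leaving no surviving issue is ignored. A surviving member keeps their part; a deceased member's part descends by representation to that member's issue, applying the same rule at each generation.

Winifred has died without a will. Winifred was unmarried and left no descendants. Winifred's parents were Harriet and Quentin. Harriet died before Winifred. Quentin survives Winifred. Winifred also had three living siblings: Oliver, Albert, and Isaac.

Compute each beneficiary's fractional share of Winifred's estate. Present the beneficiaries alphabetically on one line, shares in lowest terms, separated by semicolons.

Quentin 1

Only one parent, Quentin, survives, so Quentin takes the entire estate. The siblings take nothing because a surviving parent has priority.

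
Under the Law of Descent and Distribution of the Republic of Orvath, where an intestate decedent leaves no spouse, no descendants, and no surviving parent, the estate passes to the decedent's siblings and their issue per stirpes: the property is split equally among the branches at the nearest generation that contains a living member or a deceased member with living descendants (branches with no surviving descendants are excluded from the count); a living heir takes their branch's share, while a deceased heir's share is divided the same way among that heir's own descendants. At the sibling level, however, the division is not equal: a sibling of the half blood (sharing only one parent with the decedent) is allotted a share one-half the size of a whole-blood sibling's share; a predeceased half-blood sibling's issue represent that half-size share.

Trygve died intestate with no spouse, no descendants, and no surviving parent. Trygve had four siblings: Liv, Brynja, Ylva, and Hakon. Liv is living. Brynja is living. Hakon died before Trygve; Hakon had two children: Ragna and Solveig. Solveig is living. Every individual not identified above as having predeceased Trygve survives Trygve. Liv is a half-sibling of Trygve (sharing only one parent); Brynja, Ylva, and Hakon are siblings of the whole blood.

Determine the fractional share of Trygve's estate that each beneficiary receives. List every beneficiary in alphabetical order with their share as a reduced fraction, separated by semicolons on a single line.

Brynja 2/7; Liv 1/7; Ragna 1/7; Solveig 1/7; Ylva 2/7

No spouse, descendants, or parent survives, so the estate passes to Trygve's siblings per stirpes.
Half-blood siblings count for one-half the weight of whole-blood siblings at the initial division.
Dividing 1 in proportion to weights (total weight 7/2): Liv (weight 1/2) → 1/7; Brynja (weight 1) → 2/7; Ylva (weight 1) → 2/7; Hakon (weight 1) → 2/7.
Liv is living and takes 1/7.
Brynja is living and takes 2/7.
Ylva is living and takes 2/7.
Hakon predeceased; the 2/7 allotted to Hakon's branch passes to Hakon's issue by representation.
The 2/7 is divided into 2 equal shares of 1/7 among Ragna, Solveig.
Ragna is living and takes 1/7.
Solveig is living and takes 1/7.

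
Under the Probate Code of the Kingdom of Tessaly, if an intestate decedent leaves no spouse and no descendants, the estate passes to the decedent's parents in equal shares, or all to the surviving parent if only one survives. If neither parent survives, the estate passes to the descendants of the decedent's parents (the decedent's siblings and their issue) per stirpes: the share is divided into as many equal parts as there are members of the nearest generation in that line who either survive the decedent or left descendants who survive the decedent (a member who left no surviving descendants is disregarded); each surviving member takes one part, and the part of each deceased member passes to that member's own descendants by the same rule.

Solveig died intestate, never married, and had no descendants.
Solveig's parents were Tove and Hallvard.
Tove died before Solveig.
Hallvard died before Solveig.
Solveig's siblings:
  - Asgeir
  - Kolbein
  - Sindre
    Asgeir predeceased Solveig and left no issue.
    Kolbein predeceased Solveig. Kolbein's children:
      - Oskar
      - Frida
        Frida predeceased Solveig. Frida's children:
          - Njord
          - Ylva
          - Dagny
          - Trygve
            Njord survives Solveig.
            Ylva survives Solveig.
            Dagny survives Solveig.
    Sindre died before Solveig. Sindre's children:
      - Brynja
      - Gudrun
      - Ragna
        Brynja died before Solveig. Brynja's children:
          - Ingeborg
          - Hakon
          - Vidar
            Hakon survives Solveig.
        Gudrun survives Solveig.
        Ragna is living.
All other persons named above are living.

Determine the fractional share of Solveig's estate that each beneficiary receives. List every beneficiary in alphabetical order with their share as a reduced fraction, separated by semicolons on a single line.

Dagny 1/16; Gudrun 1/6; Hakon 1/18; Ingeborg 1/18; Njord 1/16; Oskar 1/4; Ragna 1/6; Trygve 1/16; Vidar 1/18; Ylva 1/16

Neither parent survives and there are no descendants, so the estate passes to Solveig's siblings and their issue per stirpes.
Asgeir left no surviving issue, so that branch lapses and is disregarded.
The estate is divided into 2 equal shares of 1/2 among Kolbein, Sindre.
Kolbein predeceased; the 1/2 allotted to Kolbein's branch passes to Kolbein's issue by representation.
The 1/2 is divided into 2 equal shares of 1/4 among Oskar, Frida.
Oskar is living and takes 1/4.
Frida predeceased; the 1/4 allotted to Frida's branch passes to Frida's issue by representation.
The 1/4 is divided into 4 equal shares of 1/16 among Njord, Ylva, Dagny, Trygve.
Njord is living and takes 1/16.
Ylva is living and takes 1/16.
Dagny is living and takes 1/16.
Trygve is living and takes 1/16.
Sindre predeceased; the 1/2 allotted to Sindre's branch passes to Sindre's issue by representation.
The 1/2 is divided into 3 equal shares of 1/6 among Brynja, Gudrun, Ragna.
Brynja predeceased; the 1/6 allotted to Brynja's branch passes to Brynja's issue by representation.
The 1/6 is divided into 3 equal shares of 1/18 among Ingeborg, Hakon, Vidar.
Ingeborg is living and takes 1/18.
Hakon is living and takes 1/18.
Vidar is living and takes 1/18.
Gudrun is living and takes 1/6.
Ragna is living and takes 1/6.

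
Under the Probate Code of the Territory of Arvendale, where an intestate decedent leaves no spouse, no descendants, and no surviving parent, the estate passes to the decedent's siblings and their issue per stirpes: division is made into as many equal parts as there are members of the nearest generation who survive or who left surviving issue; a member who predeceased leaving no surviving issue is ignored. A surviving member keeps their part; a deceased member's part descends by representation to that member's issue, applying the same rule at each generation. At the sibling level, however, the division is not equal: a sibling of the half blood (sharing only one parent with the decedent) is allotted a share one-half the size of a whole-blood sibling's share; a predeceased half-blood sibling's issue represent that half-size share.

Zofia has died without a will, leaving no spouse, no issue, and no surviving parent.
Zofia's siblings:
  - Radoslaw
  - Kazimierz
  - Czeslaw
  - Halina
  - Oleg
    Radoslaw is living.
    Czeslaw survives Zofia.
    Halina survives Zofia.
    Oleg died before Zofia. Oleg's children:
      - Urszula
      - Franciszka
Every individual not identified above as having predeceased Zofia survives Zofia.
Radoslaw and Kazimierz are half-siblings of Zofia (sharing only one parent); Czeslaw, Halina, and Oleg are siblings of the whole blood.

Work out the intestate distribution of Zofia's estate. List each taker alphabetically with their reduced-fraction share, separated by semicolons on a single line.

No spouse, descendants, or parent survives, so the estate passes to Zofia's siblings per stirpes.
Half-blood siblings count for one-half the weight of whole-blood siblings at the initial division.
Dividing 1 in proportion to weights (total weight 4): Radoslaw (weight 1/2) → 1/8; Kazimierz (weight 1/2) → 1/8; Czeslaw (weight 1) → 1/4; Halina (weight 1) → 1/4; Oleg (weight 1) → 1/4.
Radoslaw is living and takes 1/8.
Kazimierz is living and takes 1/8.
Czeslaw is living and takes 1/4.
Halina is living and takes 1/4.
Oleg predeceased; the 1/4 allotted to Oleg's branch passes to Oleg's issue by representation.
The 1/4 is divided into 2 equal shares of 1/8 among Urszula, Franciszka.
Urszula is living and takes 1/8.
Franciszka is living and takes 1/8.

Czeslaw 1/4; Franciszka 1/8; Halina 1/4; Kazimierz 1/8; Radoslaw 1/8; Urszula 1/8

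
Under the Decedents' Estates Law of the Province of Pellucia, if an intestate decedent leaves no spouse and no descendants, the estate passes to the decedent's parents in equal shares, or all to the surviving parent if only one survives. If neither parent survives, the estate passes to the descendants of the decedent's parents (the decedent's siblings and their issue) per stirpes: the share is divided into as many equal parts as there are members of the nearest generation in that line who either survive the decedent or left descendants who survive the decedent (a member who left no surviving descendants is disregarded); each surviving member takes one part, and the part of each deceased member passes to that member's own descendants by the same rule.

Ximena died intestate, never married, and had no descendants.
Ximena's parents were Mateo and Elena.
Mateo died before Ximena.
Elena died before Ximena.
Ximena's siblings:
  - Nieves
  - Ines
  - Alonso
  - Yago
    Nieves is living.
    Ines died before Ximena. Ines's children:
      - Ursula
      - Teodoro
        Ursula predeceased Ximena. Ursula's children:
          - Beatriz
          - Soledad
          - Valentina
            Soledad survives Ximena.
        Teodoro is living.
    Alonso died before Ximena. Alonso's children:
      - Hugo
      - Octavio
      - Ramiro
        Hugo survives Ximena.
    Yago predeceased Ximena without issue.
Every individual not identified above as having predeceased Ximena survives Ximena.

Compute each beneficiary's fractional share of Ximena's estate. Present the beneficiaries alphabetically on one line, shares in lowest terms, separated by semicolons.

Neither parent survives and there are no descendants, so the estate passes to Ximena's siblings and their issue per stirpes.
Yago left no surviving issue, so that branch lapses and is disregarded.
The estate is divided into 3 equal shares of 1/3 among Nieves, Ines, Alonso.
Nieves is living and takes 1/3.
Ines predeceased; the 1/3 allotted to Ines's branch passes to Ines's issue by representation.
The 1/3 is divided into 2 equal shares of 1/6 among Ursula, Teodoro.
Ursula predeceased; the 1/6 allotted to Ursula's branch passes to Ursula's issue by representation.
The 1/6 is divided into 3 equal shares of 1/18 among Beatriz, Soledad, Valentina.
Beatriz is living and takes 1/18.
Soledad is living and takes 1/18.
Valentina is living and takes 1/18.
Teodoro is living and takes 1/6.
Alonso predeceased; the 1/3 allotted to Alonso's branch passes to Alonso's issue by representation.
The 1/3 is divided into 3 equal shares of 1/9 among Hugo, Octavio, Ramiro.
Hugo is living and takes 1/9.
Octavio is living and takes 1/9.
Ramiro is living and takes 1/9.

Beatriz 1/18; Hugo 1/9; Nieves 1/3; Octavio 1/9; Ramiro 1/9; Soledad 1/18; Teodoro 1/6; Valentina 1/18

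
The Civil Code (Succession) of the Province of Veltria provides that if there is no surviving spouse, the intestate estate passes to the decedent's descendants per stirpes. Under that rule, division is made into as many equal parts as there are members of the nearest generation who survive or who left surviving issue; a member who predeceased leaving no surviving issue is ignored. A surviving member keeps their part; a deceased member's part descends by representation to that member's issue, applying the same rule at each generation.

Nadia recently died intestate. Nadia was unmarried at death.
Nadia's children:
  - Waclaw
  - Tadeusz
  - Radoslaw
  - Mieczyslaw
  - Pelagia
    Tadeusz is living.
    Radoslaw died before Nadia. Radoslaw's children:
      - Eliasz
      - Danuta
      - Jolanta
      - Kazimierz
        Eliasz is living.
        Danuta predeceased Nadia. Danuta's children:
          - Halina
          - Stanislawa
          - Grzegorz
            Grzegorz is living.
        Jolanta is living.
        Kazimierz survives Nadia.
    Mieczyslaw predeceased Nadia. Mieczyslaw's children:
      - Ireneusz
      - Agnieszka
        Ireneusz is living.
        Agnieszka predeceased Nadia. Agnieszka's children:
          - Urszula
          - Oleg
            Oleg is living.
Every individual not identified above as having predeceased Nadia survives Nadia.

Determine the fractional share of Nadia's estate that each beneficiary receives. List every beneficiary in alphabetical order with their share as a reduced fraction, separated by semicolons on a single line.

There is no surviving spouse, so the entire estate passes to Nadia's descendants per stirpes.
The estate is divided into 5 equal shares of 1/5 among Waclaw, Tadeusz, Radoslaw, Mieczyslaw, Pelagia.
Waclaw is living and takes 1/5.
Tadeusz is living and takes 1/5.
Radoslaw predeceased; the 1/5 allotted to Radoslaw's branch passes to Radoslaw's issue by representation.
The 1/5 is divided into 4 equal shares of 1/20 among Eliasz, Danuta, Jolanta, Kazimierz.
Eliasz is living and takes 1/20.
Danuta predeceased; the 1/20 allotted to Danuta's branch passes to Danuta's issue by representation.
The 1/20 is divided into 3 equal shares of 1/60 among Halina, Stanislawa, Grzegorz.
Halina is living and takes 1/60.
Stanislawa is living and takes 1/60.
Grzegorz is living and takes 1/60.
Jolanta is living and takes 1/20.
Kazimierz is living and takes 1/20.
Mieczyslaw predeceased; the 1/5 allotted to Mieczyslaw's branch passes to Mieczyslaw's issue by representation.
The 1/5 is divided into 2 equal shares of 1/10 among Ireneusz, Agnieszka.
Ireneusz is living and takes 1/10.
Agnieszka predeceased; the 1/10 allotted to Agnieszka's branch passes to Agnieszka's issue by representation.
The 1/10 is divided into 2 equal shares of 1/20 among Urszula, Oleg.
Urszula is living and takes 1/20.
Oleg is living and takes 1/20.
Pelagia is living and takes 1/5.

Eliasz 1/20; Grzegorz 1/60; Halina 1/60; Ireneusz 1/10; Jolanta 1/20; Kazimierz 1/20; Oleg 1/20; Pelagia 1/5; Stanislawa 1/60; Tadeusz 1/5; Urszula 1/20; Waclaw 1/5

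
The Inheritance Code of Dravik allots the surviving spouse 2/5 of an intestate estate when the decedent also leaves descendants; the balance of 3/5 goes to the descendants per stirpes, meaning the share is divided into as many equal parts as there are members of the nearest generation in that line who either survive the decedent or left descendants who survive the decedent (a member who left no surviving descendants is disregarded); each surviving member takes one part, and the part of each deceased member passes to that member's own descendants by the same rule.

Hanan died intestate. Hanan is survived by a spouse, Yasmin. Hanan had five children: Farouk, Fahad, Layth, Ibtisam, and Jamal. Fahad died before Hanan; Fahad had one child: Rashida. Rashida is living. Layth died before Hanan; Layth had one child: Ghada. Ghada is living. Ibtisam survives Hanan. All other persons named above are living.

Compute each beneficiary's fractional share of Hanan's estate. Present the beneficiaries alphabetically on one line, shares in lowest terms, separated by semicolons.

Farouk 3/25; Ghada 3/25; Ibtisam 3/25; Jamal 3/25; Rashida 3/25; Yasmin 2/5

Yasmin, as surviving spouse, takes 2/5.
The remaining 3/5 passes to Hanan's descendants per stirpes.
The 3/5 is divided into 5 equal shares of 3/25 among Farouk, Fahad, Layth, Ibtisam, Jamal.
Farouk is living and takes 3/25.
Fahad predeceased; the 3/25 allotted to Fahad's branch passes to Fahad's issue by representation.
Rashida is the sole taker at this level and receives the full 3/25.
Layth predeceased; the 3/25 allotted to Layth's branch passes to Layth's issue by representation.
Ghada is the sole taker at this level and receives the full 3/25.
Ibtisam is living and takes 3/25.
Jamal is living and takes 3/25.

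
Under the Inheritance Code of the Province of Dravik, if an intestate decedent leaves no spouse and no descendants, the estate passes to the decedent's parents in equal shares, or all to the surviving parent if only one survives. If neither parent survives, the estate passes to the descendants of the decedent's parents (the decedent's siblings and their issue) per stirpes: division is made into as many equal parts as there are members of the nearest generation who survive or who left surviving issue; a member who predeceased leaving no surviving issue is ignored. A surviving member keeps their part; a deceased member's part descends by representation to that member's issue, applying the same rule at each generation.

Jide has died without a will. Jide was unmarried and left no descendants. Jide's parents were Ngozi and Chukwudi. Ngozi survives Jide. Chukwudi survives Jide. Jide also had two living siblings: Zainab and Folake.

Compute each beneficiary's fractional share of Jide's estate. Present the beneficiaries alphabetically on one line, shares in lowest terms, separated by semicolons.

Chukwudi 1/2; Ngozi 1/2

Both parents survive, so Ngozi and Chukwudi each take 1/2. The siblings take nothing because a surviving parent has priority.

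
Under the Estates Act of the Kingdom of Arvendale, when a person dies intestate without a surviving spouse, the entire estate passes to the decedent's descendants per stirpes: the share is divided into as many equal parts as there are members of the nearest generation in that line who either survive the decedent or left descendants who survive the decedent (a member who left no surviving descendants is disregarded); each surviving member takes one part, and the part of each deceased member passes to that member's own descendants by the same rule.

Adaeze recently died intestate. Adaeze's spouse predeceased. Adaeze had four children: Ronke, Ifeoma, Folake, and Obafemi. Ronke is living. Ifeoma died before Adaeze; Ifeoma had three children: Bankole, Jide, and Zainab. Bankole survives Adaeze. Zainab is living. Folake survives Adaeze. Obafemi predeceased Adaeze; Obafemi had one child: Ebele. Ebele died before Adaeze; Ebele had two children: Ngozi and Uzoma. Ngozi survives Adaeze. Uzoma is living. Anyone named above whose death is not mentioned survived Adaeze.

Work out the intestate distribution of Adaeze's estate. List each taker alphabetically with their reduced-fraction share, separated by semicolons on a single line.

Bankole 1/12; Folake 1/4; Jide 1/12; Ngozi 1/8; Ronke 1/4; Uzoma 1/8; Zainab 1/12

There is no surviving spouse, so the entire estate passes to Adaeze's descendants per stirpes.
The estate is divided into 4 equal shares of 1/4 among Ronke, Ifeoma, Folake, Obafemi.
Ronke is living and takes 1/4.
Ifeoma predeceased; the 1/4 allotted to Ifeoma's branch passes to Ifeoma's issue by representation.
The 1/4 is divided into 3 equal shares of 1/12 among Bankole, Jide, Zainab.
Bankole is living and takes 1/12.
Jide is living and takes 1/12.
Zainab is living and takes 1/12.
Folake is living and takes 1/4.
Obafemi predeceased; the 1/4 allotted to Obafemi's branch passes to Obafemi's issue by representation.
Ebele's line is the sole branch at this level, so the full 1/4 passes to Ebele's issue by representation.
The 1/4 is divided into 2 equal shares of 1/8 among Ngozi, Uzoma.
Ngozi is living and takes 1/8.
Uzoma is living and takes 1/8.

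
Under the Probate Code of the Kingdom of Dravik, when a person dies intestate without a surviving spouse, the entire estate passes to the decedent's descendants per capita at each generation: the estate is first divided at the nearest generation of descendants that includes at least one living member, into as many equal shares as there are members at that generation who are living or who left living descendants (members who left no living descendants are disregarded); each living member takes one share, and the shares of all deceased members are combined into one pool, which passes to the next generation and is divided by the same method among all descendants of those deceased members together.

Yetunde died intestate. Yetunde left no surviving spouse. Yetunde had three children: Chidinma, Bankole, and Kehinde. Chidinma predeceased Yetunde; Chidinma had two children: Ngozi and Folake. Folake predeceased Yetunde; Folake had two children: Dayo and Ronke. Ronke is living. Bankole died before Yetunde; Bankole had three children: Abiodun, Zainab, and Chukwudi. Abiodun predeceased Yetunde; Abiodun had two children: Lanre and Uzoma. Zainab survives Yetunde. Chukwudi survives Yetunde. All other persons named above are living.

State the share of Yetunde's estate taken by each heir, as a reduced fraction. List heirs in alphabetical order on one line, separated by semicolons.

Chukwudi 2/15; Dayo 1/15; Kehinde 1/3; Lanre 1/15; Ngozi 2/15; Ronke 1/15; Uzoma 1/15; Zainab 2/15

There is no surviving spouse, so the entire estate passes to Yetunde's descendants per capita at each generation.
At generation 1 (Chidinma, Bankole, Kehinde) there are 3 shares of (1)/3 = 1/3 each.
Living: Kehinde — each takes 1/3.
Deceased: Chidinma and Bankole. Their combined 2/3 is pooled and carried to generation 2.
At generation 2 (Ngozi, Folake, Abiodun, Zainab, Chukwudi) there are 5 shares of (2/3)/5 = 2/15 each.
Living: Ngozi, Zainab, and Chukwudi — each takes 2/15.
Deceased: Folake and Abiodun. Their combined 4/15 is pooled and carried to generation 3.
At generation 3 (Dayo, Ronke, Lanre, Uzoma) there are 4 shares of (4/15)/4 = 1/15 each.
Living: Dayo, Ronke, Lanre, and Uzoma — each takes 1/15.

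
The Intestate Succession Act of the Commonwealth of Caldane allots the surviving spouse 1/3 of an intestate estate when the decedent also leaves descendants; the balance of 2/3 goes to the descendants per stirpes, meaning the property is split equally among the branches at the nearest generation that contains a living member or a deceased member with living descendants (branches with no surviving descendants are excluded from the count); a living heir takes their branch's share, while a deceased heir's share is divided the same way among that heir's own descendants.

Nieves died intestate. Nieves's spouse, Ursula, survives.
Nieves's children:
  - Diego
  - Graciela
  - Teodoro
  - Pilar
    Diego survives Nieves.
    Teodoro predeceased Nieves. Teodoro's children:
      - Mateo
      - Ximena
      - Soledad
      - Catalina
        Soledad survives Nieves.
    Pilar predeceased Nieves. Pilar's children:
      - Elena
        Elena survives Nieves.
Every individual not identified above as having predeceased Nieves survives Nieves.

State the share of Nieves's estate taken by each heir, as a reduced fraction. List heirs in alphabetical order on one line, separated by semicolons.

Ursula, as surviving spouse, takes 1/3.
The remaining 2/3 passes to Nieves's descendants per stirpes.
The 2/3 is divided into 4 equal shares of 1/6 among Diego, Graciela, Teodoro, Pilar.
Diego is living and takes 1/6.
Graciela is living and takes 1/6.
Teodoro predeceased; the 1/6 allotted to Teodoro's branch passes to Teodoro's issue by representation.
The 1/6 is divided into 4 equal shares of 1/24 among Mateo, Ximena, Soledad, Catalina.
Mateo is living and takes 1/24.
Ximena is living and takes 1/24.
Soledad is living and takes 1/24.
Catalina is living and takes 1/24.
Pilar predeceased; the 1/6 allotted to Pilar's branch passes to Pilar's issue by representation.
Elena is the sole taker at this level and receives the full 1/6.

Catalina 1/24; Diego 1/6; Elena 1/6; Graciela 1/6; Mateo 1/24; Soledad 1/24; Ursula 1/3; Ximena 1/24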